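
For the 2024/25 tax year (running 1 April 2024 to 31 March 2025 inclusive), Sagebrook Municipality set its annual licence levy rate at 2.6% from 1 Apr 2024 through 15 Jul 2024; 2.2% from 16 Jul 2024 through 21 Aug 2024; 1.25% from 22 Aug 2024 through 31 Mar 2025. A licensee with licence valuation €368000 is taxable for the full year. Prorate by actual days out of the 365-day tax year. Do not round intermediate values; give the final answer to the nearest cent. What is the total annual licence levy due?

1 Apr – 15 Jul 2024: 106 days at 2.6% → €368000 × 2.6% × 106/365 = €2778.6521
16 Jul – 21 Aug 2024: 37 days at 2.2% → €368000 × 2.2% × 37/365 = €820.6904
22 Aug 2024 – 31 Mar 2025: 222 days at 1.25% → €368000 × 1.25% × 222/365 = €2797.8082
Total = €6397.1507

€6397.15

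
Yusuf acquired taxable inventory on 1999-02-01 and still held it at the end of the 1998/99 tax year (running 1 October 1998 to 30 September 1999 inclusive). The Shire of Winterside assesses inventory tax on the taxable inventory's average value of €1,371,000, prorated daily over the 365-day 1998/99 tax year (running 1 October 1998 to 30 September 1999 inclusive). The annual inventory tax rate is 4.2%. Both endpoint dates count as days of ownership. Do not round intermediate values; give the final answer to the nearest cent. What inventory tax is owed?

€38,177.65

Days held (1999-02-01 to 1999-09-30): 242 out of 365
Tax = €1,371,000 × 4.2% × 242/365 = €38,177.6548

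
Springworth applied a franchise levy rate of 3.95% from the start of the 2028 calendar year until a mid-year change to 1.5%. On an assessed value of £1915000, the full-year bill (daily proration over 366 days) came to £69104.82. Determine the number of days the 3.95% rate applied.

Let d = days at the first rate; then 366 − d days at the second rate.
£1915000 × [3.95%·d + 1.5%·(366−d)] / 366 = £69104.82
Solving gives d = 315, so the new rate took effect on 11 November 2028.

315 days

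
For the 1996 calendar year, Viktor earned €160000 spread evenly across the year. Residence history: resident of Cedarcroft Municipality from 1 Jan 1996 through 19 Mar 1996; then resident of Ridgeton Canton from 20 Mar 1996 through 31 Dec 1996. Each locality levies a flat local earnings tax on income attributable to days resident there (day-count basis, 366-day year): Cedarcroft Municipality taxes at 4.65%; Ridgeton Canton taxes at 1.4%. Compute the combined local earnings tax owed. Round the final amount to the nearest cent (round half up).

Cedarcroft Municipality, 1 Jan – 19 Mar 1996: 79 days → €160000 × 4.65% × 79/366 = €1605.9016
Ridgeton Canton, 20 Mar – 31 Dec 1996: 287 days → €160000 × 1.4% × 287/366 = €1756.5027
Total = €3362.4044

€3362.40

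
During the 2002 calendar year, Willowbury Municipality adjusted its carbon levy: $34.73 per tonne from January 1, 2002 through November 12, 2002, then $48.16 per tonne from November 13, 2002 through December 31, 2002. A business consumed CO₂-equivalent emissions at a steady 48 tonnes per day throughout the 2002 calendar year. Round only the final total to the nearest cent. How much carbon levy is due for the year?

$640,056.96

January 1 – November 12, 2002: 316 days × 48 tonnes/day = 15,168 tonnes at $34.73/tonne → $526,784.64
November 13 – December 31, 2002: 49 days × 48 tonnes/day = 2,352 tonnes at $48.16/tonne → $113,272.32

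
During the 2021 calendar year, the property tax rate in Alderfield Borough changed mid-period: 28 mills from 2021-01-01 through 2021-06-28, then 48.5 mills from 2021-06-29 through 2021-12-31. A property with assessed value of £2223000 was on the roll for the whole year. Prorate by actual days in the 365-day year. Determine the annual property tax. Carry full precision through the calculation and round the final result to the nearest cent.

2021-01-01 to 2021-06-28: 179 days at 28 mills → £2223000 × 2.8% × 179/365 = £30525.1397
2021-06-29 to 2021-12-31: 186 days at 48.5 mills → £2223000 × 4.85% × 186/365 = £54941.5973
Total = £85466.7370

£85466.74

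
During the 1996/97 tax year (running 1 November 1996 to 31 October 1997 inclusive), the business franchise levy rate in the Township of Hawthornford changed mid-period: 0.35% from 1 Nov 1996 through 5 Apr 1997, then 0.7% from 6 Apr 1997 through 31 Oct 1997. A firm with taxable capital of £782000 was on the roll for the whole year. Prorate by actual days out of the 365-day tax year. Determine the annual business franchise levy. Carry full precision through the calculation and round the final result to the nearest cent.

£4304.21

1 Nov 1996 – 5 Apr 1997: 156 days at 0.35% → £782000 × 0.35% × 156/365 = £1169.7863
6 Apr – 31 Oct 1997: 209 days at 0.7% → £782000 × 0.7% × 209/365 = £3134.4274
Total = £4304.2137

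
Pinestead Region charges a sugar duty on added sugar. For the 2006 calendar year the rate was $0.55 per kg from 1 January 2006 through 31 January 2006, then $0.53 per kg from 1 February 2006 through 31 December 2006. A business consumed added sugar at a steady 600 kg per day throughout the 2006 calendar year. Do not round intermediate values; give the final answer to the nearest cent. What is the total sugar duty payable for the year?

1 January – 31 January 2006: 31 days × 600 kg/day = 18,600 kg at $0.55/kg → $10,230.00
1 February – 31 December 2006: 334 days × 600 kg/day = 200,400 kg at $0.53/kg → $106,212.00

$116,442.00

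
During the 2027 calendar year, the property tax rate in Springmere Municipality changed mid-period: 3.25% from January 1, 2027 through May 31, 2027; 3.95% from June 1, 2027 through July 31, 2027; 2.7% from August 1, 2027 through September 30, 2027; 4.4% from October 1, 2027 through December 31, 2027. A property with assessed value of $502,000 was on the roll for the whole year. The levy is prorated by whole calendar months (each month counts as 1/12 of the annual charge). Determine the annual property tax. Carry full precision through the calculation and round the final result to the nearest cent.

$17,883.75

January 1 – May 31, 2027: 5 months at 3.25% → $502,000 × 3.25% × 5/12 = $6,797.9167
June 1 – July 31, 2027: 2 months at 3.95% → $502,000 × 3.95% × 2/12 = $3,304.8333
August 1 – September 30, 2027: 2 months at 2.7% → $502,000 × 2.7% × 2/12 = $2,259.0000
October 1 – December 31, 2027: 3 months at 4.4% → $502,000 × 4.4% × 3/12 = $5,522.0000
Total = $17,883.7500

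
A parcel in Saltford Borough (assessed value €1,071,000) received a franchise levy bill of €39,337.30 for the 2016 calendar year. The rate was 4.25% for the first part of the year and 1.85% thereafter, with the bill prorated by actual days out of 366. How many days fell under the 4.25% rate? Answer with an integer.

Let d = days at the first rate; then 366 − d days at the second rate.
€1,071,000 × [4.25%·d + 1.85%·(366−d)] / 366 = €39,337.30
Solving gives d = 278, so the new rate took effect on October 5, 2016.

278 days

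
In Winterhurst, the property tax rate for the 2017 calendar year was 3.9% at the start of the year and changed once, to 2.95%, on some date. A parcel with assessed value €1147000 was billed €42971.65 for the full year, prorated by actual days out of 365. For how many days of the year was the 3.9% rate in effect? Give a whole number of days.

306 days

Let d = days at the first rate; then 365 − d days at the second rate.
€1147000 × [3.9%·d + 2.95%·(365−d)] / 365 = €42971.65
Solving gives d = 306, so the new rate took effect on November 3, 2017.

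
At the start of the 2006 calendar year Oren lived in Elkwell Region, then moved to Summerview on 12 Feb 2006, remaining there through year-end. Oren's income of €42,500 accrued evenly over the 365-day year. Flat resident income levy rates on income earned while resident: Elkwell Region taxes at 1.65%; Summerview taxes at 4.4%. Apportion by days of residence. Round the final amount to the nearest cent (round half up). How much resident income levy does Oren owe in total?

Elkwell Region, 1 Jan – 11 Feb 2006: 42 days → €42,500 × 1.65% × 42/365 = €80.6918
Summerview, 12 Feb – 31 Dec 2006: 323 days → €42,500 × 4.4% × 323/365 = €1,654.8219
Total = €1,735.5137

€1,735.51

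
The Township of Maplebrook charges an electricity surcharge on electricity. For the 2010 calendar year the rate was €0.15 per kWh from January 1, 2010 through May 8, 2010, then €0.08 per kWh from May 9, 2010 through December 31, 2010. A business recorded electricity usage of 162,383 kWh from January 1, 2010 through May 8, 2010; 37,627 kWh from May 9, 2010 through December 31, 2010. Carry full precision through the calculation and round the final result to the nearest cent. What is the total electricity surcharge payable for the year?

€27,367.61

January 1 – May 8, 2010: 162,383 kWh at €0.15/kWh → €24,357.45
May 9 – December 31, 2010: 37,627 kWh at €0.08/kWh → €3,010.16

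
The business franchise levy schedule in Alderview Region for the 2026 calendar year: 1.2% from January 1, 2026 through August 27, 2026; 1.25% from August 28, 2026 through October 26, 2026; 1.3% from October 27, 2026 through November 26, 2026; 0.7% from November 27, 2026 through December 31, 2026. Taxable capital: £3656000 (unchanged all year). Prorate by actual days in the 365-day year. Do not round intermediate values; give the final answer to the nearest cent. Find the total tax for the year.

January 1 – August 27, 2026: 239 days at 1.2% → £3656000 × 1.2% × 239/365 = £28727.1452
August 28 – October 26, 2026: 60 days at 1.25% → £3656000 × 1.25% × 60/365 = £7512.3288
October 27 – November 26, 2026: 31 days at 1.3% → £3656000 × 1.3% × 31/365 = £4036.6247
November 27 – December 31, 2026: 35 days at 0.7% → £3656000 × 0.7% × 35/365 = £2454.0274
Total = £42730.1260

£42730.13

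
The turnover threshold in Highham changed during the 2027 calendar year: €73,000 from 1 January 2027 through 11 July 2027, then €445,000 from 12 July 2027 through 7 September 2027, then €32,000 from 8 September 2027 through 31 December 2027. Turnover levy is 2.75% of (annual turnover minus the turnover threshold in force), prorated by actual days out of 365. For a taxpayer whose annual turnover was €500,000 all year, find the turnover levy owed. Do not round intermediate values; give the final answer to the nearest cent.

1 January – 11 July 2027: 192 days, exemption €73,000 → (€500,000 − €73,000) × 2.75% × 192/365 = €6,176.8767
12 July – 7 September 2027: 58 days, exemption €445,000 → (€500,000 − €445,000) × 2.75% × 58/365 = €240.3425
8 September – 31 December 2027: 115 days, exemption €32,000 → (€500,000 − €32,000) × 2.75% × 115/365 = €4,054.9315
Total = €10,472.1507

€10,472.15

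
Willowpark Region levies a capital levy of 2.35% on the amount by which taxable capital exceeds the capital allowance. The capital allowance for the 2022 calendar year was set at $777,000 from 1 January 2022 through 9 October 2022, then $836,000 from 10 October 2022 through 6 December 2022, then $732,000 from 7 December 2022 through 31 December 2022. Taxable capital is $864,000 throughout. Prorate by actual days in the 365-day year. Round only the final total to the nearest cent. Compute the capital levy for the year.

1 January – 9 October 2022: 282 days, exemption $777,000 → ($864,000 − $777,000) × 2.35% × 282/365 = $1,579.5863
10 October – 6 December 2022: 58 days, exemption $836,000 → ($864,000 − $836,000) × 2.35% × 58/365 = $104.5589
7 December – 31 December 2022: 25 days, exemption $732,000 → ($864,000 − $732,000) × 2.35% × 25/365 = $212.4658
Total = $1,896.6110

$1,896.61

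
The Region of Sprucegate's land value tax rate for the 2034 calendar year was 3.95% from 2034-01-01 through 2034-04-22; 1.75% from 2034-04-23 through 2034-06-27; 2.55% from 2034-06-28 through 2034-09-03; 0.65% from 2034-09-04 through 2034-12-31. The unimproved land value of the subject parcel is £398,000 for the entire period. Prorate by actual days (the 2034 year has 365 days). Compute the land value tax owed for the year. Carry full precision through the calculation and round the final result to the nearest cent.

2034-01-01 to 2034-04-22: 112 days at 3.95% → £398,000 × 3.95% × 112/365 = £4,823.9781
2034-04-23 to 2034-06-27: 66 days at 1.75% → £398,000 × 1.75% × 66/365 = £1,259.4247
2034-06-28 to 2034-09-03: 68 days at 2.55% → £398,000 × 2.55% × 68/365 = £1,890.7726
2034-09-04 to 2034-12-31: 119 days at 0.65% → £398,000 × 0.65% × 119/365 = £843.4329
Total = £8,817.6082

£8,817.61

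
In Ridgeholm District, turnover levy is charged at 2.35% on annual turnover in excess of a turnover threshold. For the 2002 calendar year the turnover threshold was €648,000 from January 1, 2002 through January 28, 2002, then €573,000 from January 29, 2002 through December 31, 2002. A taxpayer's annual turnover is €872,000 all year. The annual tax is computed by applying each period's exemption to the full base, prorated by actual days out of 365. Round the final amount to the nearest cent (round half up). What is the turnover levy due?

January 1 – January 28, 2002: 28 days, exemption €648,000 → (€872,000 − €648,000) × 2.35% × 28/365 = €403.8137
January 29 – December 31, 2002: 337 days, exemption €573,000 → (€872,000 − €573,000) × 2.35% × 337/365 = €6,487.4808
Total = €6,891.2945

€6,891.29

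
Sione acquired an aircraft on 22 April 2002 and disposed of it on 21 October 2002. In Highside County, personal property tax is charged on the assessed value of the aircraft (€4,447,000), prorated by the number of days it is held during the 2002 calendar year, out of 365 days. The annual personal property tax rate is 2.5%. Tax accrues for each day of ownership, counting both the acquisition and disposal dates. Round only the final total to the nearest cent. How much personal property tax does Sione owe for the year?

€55,739.79

Days held (22 April – 21 October 2002): 183 out of 365
Tax = €4,447,000 × 2.5% × 183/365 = €55,739.7945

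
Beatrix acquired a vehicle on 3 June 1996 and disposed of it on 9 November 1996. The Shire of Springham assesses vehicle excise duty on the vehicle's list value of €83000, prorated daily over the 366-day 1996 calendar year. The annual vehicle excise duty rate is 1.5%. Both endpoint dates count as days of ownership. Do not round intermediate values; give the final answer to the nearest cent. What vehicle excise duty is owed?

Days held (3 June – 9 November 1996): 160 out of 366
Tax = €83000 × 1.5% × 160/366 = €544.2623

€544.26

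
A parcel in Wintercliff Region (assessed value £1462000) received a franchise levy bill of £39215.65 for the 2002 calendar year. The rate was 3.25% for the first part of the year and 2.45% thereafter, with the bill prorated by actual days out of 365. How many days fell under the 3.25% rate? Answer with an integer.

106 days

Let d = days at the first rate; then 365 − d days at the second rate.
£1462000 × [3.25%·d + 2.45%·(365−d)] / 365 = £39215.65
Solving gives d = 106, so the new rate took effect on 17 April 2002.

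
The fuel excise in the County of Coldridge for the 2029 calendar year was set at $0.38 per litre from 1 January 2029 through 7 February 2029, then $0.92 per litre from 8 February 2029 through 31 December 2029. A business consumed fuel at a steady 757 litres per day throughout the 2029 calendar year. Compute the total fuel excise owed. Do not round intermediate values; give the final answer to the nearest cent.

1 January – 7 February 2029: 38 days × 757 litres/day = 28,766 litres at $0.38/litre → $10931.08
8 February – 31 December 2029: 327 days × 757 litres/day = 247,539 litres at $0.92/litre → $227735.88

$238666.96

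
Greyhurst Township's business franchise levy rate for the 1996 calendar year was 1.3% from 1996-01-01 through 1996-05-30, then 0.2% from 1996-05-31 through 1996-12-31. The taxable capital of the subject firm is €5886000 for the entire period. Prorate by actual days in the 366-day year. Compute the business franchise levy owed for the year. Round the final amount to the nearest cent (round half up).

1996-01-01 to 1996-05-30: 151 days at 1.3% → €5886000 × 1.3% × 151/366 = €31568.9016
1996-05-31 to 1996-12-31: 215 days at 0.2% → €5886000 × 0.2% × 215/366 = €6915.2459
Total = €38484.1475

€38484.15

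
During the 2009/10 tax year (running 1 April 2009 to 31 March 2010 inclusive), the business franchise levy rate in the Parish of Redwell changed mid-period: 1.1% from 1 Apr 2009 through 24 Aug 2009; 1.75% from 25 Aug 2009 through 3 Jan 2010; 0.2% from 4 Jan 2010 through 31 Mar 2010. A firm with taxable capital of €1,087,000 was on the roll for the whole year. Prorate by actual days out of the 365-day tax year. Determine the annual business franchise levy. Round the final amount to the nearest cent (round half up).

1 Apr – 24 Aug 2009: 146 days at 1.1% → €1,087,000 × 1.1% × 146/365 = €4,782.8000
25 Aug 2009 – 3 Jan 2010: 132 days at 1.75% → €1,087,000 × 1.75% × 132/365 = €6,879.3699
4 Jan – 31 Mar 2010: 87 days at 0.2% → €1,087,000 × 0.2% × 87/365 = €518.1863
Total = €12,180.3562

€12,180.36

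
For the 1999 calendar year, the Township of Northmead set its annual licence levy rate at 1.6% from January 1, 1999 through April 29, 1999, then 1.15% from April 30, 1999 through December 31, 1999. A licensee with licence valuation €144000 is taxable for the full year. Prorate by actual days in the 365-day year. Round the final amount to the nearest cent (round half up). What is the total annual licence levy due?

€1867.27

January 1 – April 29, 1999: 119 days at 1.6% → €144000 × 1.6% × 119/365 = €751.1671
April 30 – December 31, 1999: 246 days at 1.15% → €144000 × 1.15% × 246/365 = €1116.0986
Total = €1867.2658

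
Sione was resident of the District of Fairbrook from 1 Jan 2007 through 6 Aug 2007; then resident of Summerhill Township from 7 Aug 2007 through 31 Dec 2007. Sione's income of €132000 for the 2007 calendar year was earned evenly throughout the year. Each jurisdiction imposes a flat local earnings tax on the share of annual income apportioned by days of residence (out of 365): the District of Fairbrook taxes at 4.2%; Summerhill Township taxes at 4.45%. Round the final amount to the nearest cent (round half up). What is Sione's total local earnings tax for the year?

The District of Fairbrook, 1 Jan – 6 Aug 2007: 218 days → €132000 × 4.2% × 218/365 = €3311.2110
Summerhill Township, 7 Aug – 31 Dec 2007: 147 days → €132000 × 4.45% × 147/365 = €2365.6932
Total = €5676.9041

€5676.90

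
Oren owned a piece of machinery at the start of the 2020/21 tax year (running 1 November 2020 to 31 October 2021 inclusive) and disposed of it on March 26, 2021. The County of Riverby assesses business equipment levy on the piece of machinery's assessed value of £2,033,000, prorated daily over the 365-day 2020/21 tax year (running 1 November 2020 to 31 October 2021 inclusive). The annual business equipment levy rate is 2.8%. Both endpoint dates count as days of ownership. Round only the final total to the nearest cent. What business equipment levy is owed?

£22,769.60

Days held (November 1, 2020 – March 26, 2021): 146 out of 365
Tax = £2,033,000 × 2.8% × 146/365 = £22,769.6000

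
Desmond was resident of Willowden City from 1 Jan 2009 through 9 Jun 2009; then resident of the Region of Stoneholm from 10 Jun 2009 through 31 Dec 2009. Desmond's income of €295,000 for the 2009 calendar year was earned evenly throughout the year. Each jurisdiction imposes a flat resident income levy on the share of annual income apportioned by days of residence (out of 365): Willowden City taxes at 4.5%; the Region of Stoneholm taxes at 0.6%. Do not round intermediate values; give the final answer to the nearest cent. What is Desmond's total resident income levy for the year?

€6,813.29

Willowden City, 1 Jan – 9 Jun 2009: 160 days → €295,000 × 4.5% × 160/365 = €5,819.1781
The Region of Stoneholm, 10 Jun – 31 Dec 2009: 205 days → €295,000 × 0.6% × 205/365 = €994.1096
Total = €6,813.2877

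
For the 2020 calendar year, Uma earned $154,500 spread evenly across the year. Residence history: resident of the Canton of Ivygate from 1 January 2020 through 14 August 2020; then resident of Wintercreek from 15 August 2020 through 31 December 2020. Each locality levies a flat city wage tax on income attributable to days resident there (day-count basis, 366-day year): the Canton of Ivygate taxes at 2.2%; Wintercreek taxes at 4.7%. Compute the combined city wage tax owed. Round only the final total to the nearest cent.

$4,865.91

The Canton of Ivygate, 1 January – 14 August 2020: 227 days → $154,500 × 2.2% × 227/366 = $2,108.1230
Wintercreek, 15 August – 31 December 2020: 139 days → $154,500 × 4.7% × 139/366 = $2,757.7828
Total = $4,865.9057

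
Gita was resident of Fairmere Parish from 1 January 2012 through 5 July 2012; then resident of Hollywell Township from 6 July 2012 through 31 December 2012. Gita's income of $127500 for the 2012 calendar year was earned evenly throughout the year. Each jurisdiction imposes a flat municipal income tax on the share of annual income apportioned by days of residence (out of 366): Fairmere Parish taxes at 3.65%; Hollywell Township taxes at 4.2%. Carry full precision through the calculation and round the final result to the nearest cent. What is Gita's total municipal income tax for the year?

$4996.71

Fairmere Parish, 1 January – 5 July 2012: 187 days → $127500 × 3.65% × 187/366 = $2377.7357
Hollywell Township, 6 July – 31 December 2012: 179 days → $127500 × 4.2% × 179/366 = $2618.9754
Total = $4996.7111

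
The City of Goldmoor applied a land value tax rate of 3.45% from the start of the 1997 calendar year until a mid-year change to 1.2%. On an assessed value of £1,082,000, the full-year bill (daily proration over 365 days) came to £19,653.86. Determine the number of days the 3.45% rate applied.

Let d = days at the first rate; then 365 − d days at the second rate.
£1,082,000 × [3.45%·d + 1.2%·(365−d)] / 365 = £19,653.86
Solving gives d = 100, so the new rate took effect on 11 April 1997.

100 days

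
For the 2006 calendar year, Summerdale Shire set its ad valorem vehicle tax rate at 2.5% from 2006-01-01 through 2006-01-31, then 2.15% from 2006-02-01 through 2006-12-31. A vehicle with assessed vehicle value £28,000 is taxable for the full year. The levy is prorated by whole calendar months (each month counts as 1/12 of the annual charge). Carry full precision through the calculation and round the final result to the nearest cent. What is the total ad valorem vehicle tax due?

2006-01-01 to 2006-01-31: 1 month at 2.5% → £28,000 × 2.5% × 1/12 = £58.3333
2006-02-01 to 2006-12-31: 11 months at 2.15% → £28,000 × 2.15% × 11/12 = £551.8333
Total = £610.1667

£610.17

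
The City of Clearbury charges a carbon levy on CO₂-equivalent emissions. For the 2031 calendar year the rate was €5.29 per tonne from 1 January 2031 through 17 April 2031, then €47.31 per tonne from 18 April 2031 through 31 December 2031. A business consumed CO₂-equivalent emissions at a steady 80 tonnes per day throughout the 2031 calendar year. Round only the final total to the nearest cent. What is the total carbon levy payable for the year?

€1,021,760.80

1 January – 17 April 2031: 107 days × 80 tonnes/day = 8,560 tonnes at €5.29/tonne → €45,282.40
18 April – 31 December 2031: 258 days × 80 tonnes/day = 20,640 tonnes at €47.31/tonne → €976,478.40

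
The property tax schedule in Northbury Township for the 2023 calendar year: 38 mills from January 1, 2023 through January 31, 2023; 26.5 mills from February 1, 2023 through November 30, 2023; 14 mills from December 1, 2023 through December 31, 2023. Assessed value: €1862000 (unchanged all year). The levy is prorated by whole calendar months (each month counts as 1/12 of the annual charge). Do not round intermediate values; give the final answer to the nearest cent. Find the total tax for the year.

€49187.83

January 1 – January 31, 2023: 1 month at 38 mills → €1862000 × 3.8% × 1/12 = €5896.3333
February 1 – November 30, 2023: 10 months at 26.5 mills → €1862000 × 2.65% × 10/12 = €41119.1667
December 1 – December 31, 2023: 1 month at 14 mills → €1862000 × 1.4% × 1/12 = €2172.3333
Total = €49187.8333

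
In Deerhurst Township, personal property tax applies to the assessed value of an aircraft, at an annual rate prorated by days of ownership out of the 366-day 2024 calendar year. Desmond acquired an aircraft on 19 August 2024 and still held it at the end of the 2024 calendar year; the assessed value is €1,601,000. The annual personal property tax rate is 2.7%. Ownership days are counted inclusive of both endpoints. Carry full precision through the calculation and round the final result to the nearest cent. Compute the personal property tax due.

Days held (19 August – 31 December 2024): 135 out of 366
Tax = €1,601,000 × 2.7% × 135/366 = €15,944.3852

€15,944.39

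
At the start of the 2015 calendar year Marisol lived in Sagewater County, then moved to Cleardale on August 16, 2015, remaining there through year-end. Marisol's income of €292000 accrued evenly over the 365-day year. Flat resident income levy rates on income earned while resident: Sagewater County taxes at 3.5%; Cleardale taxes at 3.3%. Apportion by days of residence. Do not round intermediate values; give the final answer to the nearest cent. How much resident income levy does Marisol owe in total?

€9999.20

Sagewater County, January 1 – August 15, 2015: 227 days → €292000 × 3.5% × 227/365 = €6356.0000
Cleardale, August 16 – December 31, 2015: 138 days → €292000 × 3.3% × 138/365 = €3643.2000
Total = €9999.2000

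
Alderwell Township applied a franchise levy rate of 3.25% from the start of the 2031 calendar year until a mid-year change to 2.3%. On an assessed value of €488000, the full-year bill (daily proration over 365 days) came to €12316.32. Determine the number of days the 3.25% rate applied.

Let d = days at the first rate; then 365 − d days at the second rate.
€488000 × [3.25%·d + 2.3%·(365−d)] / 365 = €12316.32
Solving gives d = 86, so the new rate took effect on March 28, 2031.

86 days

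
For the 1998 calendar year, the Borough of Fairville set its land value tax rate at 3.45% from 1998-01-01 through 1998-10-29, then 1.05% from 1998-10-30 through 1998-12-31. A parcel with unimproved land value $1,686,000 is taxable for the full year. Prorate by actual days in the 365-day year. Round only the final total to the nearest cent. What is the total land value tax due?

$51,182.80

1998-01-01 to 1998-10-29: 302 days at 3.45% → $1,686,000 × 3.45% × 302/365 = $48,127.2164
1998-10-30 to 1998-12-31: 63 days at 1.05% → $1,686,000 × 1.05% × 63/365 = $3,055.5863
Total = $51,182.8027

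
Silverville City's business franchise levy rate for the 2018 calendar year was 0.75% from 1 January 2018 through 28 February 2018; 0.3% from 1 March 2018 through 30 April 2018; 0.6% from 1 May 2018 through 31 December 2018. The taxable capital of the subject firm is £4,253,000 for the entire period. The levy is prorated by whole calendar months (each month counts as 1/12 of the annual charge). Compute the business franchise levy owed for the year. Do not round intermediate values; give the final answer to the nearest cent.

£24,454.75

1 January – 28 February 2018: 2 months at 0.75% → £4,253,000 × 0.75% × 2/12 = £5,316.2500
1 March – 30 April 2018: 2 months at 0.3% → £4,253,000 × 0.3% × 2/12 = £2,126.5000
1 May – 31 December 2018: 8 months at 0.6% → £4,253,000 × 0.6% × 8/12 = £17,012.0000
Total = £24,454.7500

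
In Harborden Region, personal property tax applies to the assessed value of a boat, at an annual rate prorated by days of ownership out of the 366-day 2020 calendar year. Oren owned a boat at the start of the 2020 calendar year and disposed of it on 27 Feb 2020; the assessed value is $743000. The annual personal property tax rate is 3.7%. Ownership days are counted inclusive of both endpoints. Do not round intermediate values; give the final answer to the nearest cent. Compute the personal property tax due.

Days held (1 Jan – 27 Feb 2020): 58 out of 366
Tax = $743000 × 3.7% × 58/366 = $4356.4973

$4356.50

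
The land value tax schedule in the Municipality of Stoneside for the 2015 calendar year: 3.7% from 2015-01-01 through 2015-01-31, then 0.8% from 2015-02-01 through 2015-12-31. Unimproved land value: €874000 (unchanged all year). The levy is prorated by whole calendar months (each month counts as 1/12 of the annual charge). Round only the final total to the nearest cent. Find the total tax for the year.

2015-01-01 to 2015-01-31: 1 month at 3.7% → €874000 × 3.7% × 1/12 = €2694.8333
2015-02-01 to 2015-12-31: 11 months at 0.8% → €874000 × 0.8% × 11/12 = €6409.3333
Total = €9104.1667

€9104.17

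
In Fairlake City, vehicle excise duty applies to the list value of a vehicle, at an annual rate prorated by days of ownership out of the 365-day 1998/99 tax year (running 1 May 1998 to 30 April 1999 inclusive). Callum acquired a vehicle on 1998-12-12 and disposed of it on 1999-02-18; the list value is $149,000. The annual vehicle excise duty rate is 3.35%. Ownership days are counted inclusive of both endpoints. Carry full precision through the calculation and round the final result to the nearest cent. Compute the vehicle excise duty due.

Days held (1998-12-12 to 1999-02-18): 69 out of 365
Tax = $149,000 × 3.35% × 69/365 = $943.5986

$943.60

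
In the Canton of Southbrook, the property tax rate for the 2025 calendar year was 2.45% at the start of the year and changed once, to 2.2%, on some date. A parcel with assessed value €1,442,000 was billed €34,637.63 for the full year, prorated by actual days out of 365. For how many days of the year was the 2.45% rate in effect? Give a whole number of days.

295 days

Let d = days at the first rate; then 365 − d days at the second rate.
€1,442,000 × [2.45%·d + 2.2%·(365−d)] / 365 = €34,637.63
Solving gives d = 295, so the new rate took effect on 23 Oct 2025.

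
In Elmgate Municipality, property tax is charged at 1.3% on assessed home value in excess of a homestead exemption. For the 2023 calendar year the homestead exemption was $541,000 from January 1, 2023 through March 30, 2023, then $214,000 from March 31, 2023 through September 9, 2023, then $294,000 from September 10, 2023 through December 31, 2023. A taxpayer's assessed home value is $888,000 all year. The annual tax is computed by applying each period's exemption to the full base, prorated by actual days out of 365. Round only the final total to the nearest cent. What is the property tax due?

$7,403.48

January 1 – March 30, 2023: 89 days, exemption $541,000 → ($888,000 − $541,000) × 1.3% × 89/365 = $1,099.9425
March 31 – September 9, 2023: 163 days, exemption $214,000 → ($888,000 − $214,000) × 1.3% × 163/365 = $3,912.8932
September 10 – December 31, 2023: 113 days, exemption $294,000 → ($888,000 − $294,000) × 1.3% × 113/365 = $2,390.6466
Total = $7,403.4822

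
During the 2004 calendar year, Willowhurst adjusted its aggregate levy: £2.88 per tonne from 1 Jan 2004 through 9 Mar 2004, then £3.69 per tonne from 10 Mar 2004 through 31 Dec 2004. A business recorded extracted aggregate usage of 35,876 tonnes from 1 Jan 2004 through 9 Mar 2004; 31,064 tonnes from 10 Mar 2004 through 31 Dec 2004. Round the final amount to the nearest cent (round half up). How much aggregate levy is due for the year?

1 Jan – 9 Mar 2004: 35,876 tonnes at £2.88/tonne → £103,322.88
10 Mar – 31 Dec 2004: 31,064 tonnes at £3.69/tonne → £114,626.16

£217,949.04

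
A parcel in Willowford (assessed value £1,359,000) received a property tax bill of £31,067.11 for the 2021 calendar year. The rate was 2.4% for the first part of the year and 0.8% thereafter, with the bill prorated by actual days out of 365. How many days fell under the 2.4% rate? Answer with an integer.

339 days

Let d = days at the first rate; then 365 − d days at the second rate.
£1,359,000 × [2.4%·d + 0.8%·(365−d)] / 365 = £31,067.11
Solving gives d = 339, so the new rate took effect on 6 Dec 2021.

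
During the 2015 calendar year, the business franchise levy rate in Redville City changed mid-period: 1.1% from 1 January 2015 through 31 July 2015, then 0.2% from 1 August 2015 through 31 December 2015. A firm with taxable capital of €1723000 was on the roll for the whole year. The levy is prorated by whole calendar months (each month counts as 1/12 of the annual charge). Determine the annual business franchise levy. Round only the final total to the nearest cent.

1 January – 31 July 2015: 7 months at 1.1% → €1723000 × 1.1% × 7/12 = €11055.9167
1 August – 31 December 2015: 5 months at 0.2% → €1723000 × 0.2% × 5/12 = €1435.8333
Total = €12491.7500

€12491.75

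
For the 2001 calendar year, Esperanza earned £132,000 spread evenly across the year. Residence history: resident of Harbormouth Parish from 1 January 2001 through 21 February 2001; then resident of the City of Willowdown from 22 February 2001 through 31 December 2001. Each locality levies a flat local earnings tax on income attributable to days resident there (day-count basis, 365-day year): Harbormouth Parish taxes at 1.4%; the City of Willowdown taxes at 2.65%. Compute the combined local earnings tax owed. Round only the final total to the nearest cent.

£3,262.93

Harbormouth Parish, 1 January – 21 February 2001: 52 days → £132,000 × 1.4% × 52/365 = £263.2767
The City of Willowdown, 22 February – 31 December 2001: 313 days → £132,000 × 2.65% × 313/365 = £2,999.6548
Total = £3,262.9315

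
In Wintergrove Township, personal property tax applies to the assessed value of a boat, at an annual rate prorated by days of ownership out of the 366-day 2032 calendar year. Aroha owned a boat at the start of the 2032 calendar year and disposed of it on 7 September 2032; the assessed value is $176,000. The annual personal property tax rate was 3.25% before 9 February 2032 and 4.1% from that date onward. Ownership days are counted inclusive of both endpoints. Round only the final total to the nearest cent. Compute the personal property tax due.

1 January – 8 February 2032: 39 days at 3.25% → $176,000 × 3.25% × 39/366 = $609.5082
9 February – 7 September 2032: 212 days at 4.1% → $176,000 × 4.1% × 212/366 = $4,179.7596
Total = $4,789.2678

$4,789.27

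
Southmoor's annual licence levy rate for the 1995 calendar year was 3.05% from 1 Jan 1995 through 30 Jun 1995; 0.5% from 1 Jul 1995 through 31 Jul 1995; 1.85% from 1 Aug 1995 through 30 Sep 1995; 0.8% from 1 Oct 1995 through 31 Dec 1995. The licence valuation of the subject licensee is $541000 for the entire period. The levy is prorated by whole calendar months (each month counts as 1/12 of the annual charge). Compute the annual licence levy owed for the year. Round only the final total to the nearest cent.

1 Jan – 30 Jun 1995: 6 months at 3.05% → $541000 × 3.05% × 6/12 = $8250.2500
1 Jul – 31 Jul 1995: 1 month at 0.5% → $541000 × 0.5% × 1/12 = $225.4167
1 Aug – 30 Sep 1995: 2 months at 1.85% → $541000 × 1.85% × 2/12 = $1668.0833
1 Oct – 31 Dec 1995: 3 months at 0.8% → $541000 × 0.8% × 3/12 = $1082.0000
Total = $11225.7500

$11225.75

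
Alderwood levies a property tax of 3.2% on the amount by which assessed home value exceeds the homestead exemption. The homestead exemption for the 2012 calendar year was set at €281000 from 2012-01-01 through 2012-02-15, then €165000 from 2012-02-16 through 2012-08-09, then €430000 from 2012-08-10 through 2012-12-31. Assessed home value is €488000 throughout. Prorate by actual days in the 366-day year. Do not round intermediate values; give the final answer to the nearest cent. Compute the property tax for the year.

€6533.07

2012-01-01 to 2012-02-15: 46 days, exemption €281000 → (€488000 − €281000) × 3.2% × 46/366 = €832.5246
2012-02-16 to 2012-08-09: 176 days, exemption €165000 → (€488000 − €165000) × 3.2% × 176/366 = €4970.3169
2012-08-10 to 2012-12-31: 144 days, exemption €430000 → (€488000 − €430000) × 3.2% × 144/366 = €730.2295
Total = €6533.0710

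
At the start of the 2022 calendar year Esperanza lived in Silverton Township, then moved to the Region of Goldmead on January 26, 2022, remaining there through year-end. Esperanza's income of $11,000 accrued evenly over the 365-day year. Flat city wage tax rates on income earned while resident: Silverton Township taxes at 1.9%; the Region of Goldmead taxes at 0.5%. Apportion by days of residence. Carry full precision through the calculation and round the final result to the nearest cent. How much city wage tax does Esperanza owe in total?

$65.55

Silverton Township, January 1 – January 25, 2022: 25 days → $11,000 × 1.9% × 25/365 = $14.3151
The Region of Goldmead, January 26 – December 31, 2022: 340 days → $11,000 × 0.5% × 340/365 = $51.2329
Total = $65.5479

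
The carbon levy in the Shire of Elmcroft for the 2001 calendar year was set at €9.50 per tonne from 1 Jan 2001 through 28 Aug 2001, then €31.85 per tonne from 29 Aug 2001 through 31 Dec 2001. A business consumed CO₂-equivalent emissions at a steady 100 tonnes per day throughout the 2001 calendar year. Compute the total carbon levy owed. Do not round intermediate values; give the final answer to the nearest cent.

1 Jan – 28 Aug 2001: 240 days × 100 tonnes/day = 24,000 tonnes at €9.50/tonne → €228,000.00
29 Aug – 31 Dec 2001: 125 days × 100 tonnes/day = 12,500 tonnes at €31.85/tonne → €398,125.00

€626,125.00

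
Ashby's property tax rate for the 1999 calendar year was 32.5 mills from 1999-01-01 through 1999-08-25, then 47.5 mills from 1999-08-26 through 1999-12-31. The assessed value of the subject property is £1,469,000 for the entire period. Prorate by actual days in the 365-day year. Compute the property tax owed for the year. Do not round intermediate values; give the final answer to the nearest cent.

£55,469.84

1999-01-01 to 1999-08-25: 237 days at 32.5 mills → £1,469,000 × 3.25% × 237/365 = £30,999.9247
1999-08-26 to 1999-12-31: 128 days at 47.5 mills → £1,469,000 × 4.75% × 128/365 = £24,469.9178
Total = £55,469.8425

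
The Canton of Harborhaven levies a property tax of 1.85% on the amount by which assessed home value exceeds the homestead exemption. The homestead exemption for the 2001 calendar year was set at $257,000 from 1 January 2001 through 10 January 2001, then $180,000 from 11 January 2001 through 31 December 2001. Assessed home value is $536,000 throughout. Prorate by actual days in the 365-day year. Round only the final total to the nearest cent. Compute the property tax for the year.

1 January – 10 January 2001: 10 days, exemption $257,000 → ($536,000 − $257,000) × 1.85% × 10/365 = $141.4110
11 January – 31 December 2001: 355 days, exemption $180,000 → ($536,000 − $180,000) × 1.85% × 355/365 = $6,405.5616
Total = $6,546.9726

$6,546.97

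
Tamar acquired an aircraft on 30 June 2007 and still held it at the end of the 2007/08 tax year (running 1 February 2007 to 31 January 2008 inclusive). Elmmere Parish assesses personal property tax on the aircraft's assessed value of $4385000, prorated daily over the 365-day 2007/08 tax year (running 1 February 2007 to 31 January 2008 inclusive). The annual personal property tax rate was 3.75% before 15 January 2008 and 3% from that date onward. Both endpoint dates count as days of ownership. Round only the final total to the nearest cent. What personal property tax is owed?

30 June 2007 – 14 January 2008: 199 days at 3.75% → $4385000 × 3.75% × 199/365 = $89652.2260
15 January – 31 January 2008: 17 days at 3% → $4385000 × 3% × 17/365 = $6126.9863
Total = $95779.2123

$95779.21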